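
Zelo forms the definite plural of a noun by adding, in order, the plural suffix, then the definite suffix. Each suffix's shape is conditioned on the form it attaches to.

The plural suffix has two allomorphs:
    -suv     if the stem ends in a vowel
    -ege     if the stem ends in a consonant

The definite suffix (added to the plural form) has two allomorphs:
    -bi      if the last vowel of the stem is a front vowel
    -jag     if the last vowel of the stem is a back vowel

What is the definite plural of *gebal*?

gebalegebi

*gebal* — final sound /l/ (a consonant) → -ege → *gebalege*.
The plural form *gebalege*: last vowel = /e/, a front vowel → -bi → *gebalegebi*.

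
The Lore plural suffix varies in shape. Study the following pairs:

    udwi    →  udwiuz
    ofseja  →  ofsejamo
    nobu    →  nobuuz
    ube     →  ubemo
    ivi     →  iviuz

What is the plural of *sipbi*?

The alternation tracks the last vowel of the stem — -uz when the last vowel of the stem is a high vowel (*udwi*, *nobu*, *ivi*); -mo when the last vowel of the stem is a non-high vowel (*ofseja*, *ube*).
The last vowel of *sipbi* is /i/, which is a high vowel, so the suffix is -uz, giving *sipbiuz*.

sipbiuz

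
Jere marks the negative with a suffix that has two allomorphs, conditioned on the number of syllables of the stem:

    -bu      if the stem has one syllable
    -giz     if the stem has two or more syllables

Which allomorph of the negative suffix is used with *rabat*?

-giz

*rabat* (2 syllables) → -giz.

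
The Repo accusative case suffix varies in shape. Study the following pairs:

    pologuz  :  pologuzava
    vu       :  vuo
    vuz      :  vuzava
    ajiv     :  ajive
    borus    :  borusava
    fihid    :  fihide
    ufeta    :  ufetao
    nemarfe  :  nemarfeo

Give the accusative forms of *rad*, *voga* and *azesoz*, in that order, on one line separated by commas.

rade, vogao, azesozava

Looking at the final sound of each stem: -ava when the stem ends in a sibilant (*pologuz*, *vuz*, *borus*); -e when the stem ends in a non-sibilant consonant (*ajiv*, *fihid*); -o when the stem ends in a vowel (*vu*, *ufeta*, *nemarfe*).
The final sound of *rad* is /d/, which is a non-sibilant consonant, so the suffix is -e, giving *rade*.
*voga*: final sound = /a/, a vowel → -o → *vogao*.
Since the final sound of *azesoz* is /z/ (a sibilant), it takes -ava, giving *azesozava*.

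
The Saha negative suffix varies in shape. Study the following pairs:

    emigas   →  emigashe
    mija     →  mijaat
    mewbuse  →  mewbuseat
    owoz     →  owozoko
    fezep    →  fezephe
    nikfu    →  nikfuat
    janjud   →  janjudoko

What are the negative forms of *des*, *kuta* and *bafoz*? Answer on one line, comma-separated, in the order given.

deshe, kutaat, bafozoko

Looking at the final sound of each stem: -he when the stem ends in a voiceless consonant (*emigas*, *fezep*); -oko when the stem ends in a voiced consonant (*owoz*, *janjud*); -at when the stem ends in a vowel (*mija*, *mewbuse*, *nikfu*).
Since the final sound of *des* is /s/ (a voiceless consonant), it takes -he, giving *deshe*.
The final sound of *kuta* is /a/, which is a vowel, so the suffix is -at, giving *kutaat*.
*bafoz*: final sound = /z/, a voiced consonant → -oko → *bafozoko*.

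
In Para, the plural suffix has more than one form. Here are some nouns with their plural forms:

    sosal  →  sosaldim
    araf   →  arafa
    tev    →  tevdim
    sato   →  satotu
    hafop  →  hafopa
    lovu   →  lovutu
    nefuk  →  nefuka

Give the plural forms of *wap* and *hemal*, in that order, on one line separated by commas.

The suffix is conditioned by the final sound: -a when the stem ends in a voiceless consonant (*araf*, *hafop*, *nefuk*); -dim when the stem ends in a voiced consonant (*sosal*, *tev*); -tu when the stem ends in a vowel (*sato*, *lovu*).
Since the final sound of *wap* is /p/ (a voiceless consonant), it takes -a, giving *wapa*.
*hemal*: final sound = /l/, a voiced consonant → -dim → *hemaldim*.

wapa, hemaldim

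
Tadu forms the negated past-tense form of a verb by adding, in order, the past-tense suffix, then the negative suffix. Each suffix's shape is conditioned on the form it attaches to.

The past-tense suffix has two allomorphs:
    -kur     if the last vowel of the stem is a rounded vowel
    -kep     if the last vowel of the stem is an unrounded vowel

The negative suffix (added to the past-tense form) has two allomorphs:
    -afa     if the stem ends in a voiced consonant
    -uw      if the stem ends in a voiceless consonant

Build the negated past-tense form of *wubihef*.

wubihefkepuw

*wubihef*: last vowel = /e/, an unrounded vowel → -kep → *wubihefkep*.
The past-tense form *wubihefkep*: final consonant = /p/, voiceless → -uw → *wubihefkepuw*.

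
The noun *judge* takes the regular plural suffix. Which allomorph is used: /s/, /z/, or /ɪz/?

The stem *judge* ends in a sibilant (/s, z, ʃ, ʒ, tʃ, dʒ/).
The plural suffix surfaces as /ɪz/ after sibilants, /s/ after other voiceless consonants, and /z/ after other voiced sounds.
So the plural -s on *judge* is pronounced /ɪz/.

/ɪz/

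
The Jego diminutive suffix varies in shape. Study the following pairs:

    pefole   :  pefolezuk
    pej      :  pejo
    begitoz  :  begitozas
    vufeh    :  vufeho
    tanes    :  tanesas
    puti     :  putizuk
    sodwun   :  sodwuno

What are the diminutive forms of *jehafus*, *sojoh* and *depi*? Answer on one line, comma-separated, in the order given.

Looking at the final sound of each stem: -as when the stem ends in a sibilant (*begitoz*, *tanes*); -o when the stem ends in a non-sibilant consonant (*pej*, *vufeh*, *sodwun*); -zuk when the stem ends in a vowel (*pefole*, *puti*).
The final sound of *jehafus* is /s/, which is a sibilant, so the suffix is -as, giving *jehafusas*.
*sojoh*: final sound = /h/, a non-sibilant consonant → -o → *sojoho*.
*depi* — final sound /i/ (a vowel) → -zuk → *depizuk*.

jehafusas, sojoho, depizuk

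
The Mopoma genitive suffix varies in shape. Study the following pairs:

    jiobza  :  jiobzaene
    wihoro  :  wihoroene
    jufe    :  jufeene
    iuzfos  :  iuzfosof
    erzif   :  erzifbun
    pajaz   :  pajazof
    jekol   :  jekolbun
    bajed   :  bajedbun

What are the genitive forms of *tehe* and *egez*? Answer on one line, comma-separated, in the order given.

Looking at the final sound of each stem: -of when the stem ends in a sibilant (*iuzfos*, *pajaz*); -bun when the stem ends in a non-sibilant consonant (*erzif*, *jekol*, *bajed*); -ene when the stem ends in a vowel (*jiobza*, *wihoro*, *jufe*).
The final sound of *tehe* is /e/, which is a vowel, so the suffix is -ene, giving *teheene*.
*egez*: final sound = /z/, a sibilant → -of → *egezof*.

teheene, egezof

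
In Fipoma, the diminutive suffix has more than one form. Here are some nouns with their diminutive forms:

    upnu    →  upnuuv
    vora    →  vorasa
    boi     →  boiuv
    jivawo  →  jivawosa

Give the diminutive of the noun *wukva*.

The pattern is height harmony: -uv when the last vowel of the stem is a high vowel (*upnu*, *boi*); -sa when the last vowel of the stem is a non-high vowel (*vora*, *jivawo*).
The last vowel of *wukva* is /a/, which is a non-high vowel, so the suffix is -sa, giving *wukvasa*.

wukvasa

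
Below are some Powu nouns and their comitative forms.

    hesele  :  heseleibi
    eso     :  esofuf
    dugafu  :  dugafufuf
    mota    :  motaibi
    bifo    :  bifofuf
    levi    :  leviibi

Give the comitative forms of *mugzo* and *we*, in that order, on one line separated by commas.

mugzofuf, weibi

Looking at the last vowel of each stem: -fuf when the last vowel of the stem is a rounded vowel (*eso*, *dugafu*, *bifo*); -ibi when the last vowel of the stem is an unrounded vowel (*hesele*, *mota*, *levi*).
The last vowel of *mugzo* is /o/, which is a rounded vowel, so the suffix is -fuf, giving *mugzofuf*.
*we* — last vowel /e/ (an unrounded vowel) → -ibi → *weibi*.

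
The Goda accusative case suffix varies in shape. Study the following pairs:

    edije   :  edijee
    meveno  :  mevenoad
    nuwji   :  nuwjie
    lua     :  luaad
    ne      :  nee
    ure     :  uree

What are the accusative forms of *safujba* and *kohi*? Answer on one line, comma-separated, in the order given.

The alternation tracks the last vowel of the stem — -e when the last vowel of the stem is a front vowel (*edije*, *nuwji*, *ne*, *ure*); -ad when the last vowel of the stem is a back vowel (*meveno*, *lua*).
The last vowel of *safujba* is /a/, which is a back vowel, so the suffix is -ad, giving *safujbaad*.
*kohi* — last vowel /i/ (a front vowel) → -e → *kohie*.

safujbaad, kohie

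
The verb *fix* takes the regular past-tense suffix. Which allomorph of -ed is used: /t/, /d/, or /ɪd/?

The stem *fix* ends in a voiceless consonant other than /t/.
The -ed suffix is realized as /ɪd/ after /t, d/; as /t/ after other voiceless consonants; and as /d/ after other voiced sounds.
So -ed on *fix* is pronounced /t/.

/t/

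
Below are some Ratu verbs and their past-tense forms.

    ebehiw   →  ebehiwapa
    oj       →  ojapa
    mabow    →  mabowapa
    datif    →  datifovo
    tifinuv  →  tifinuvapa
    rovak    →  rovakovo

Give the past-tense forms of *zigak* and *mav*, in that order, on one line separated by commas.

zigakovo, mavapa

Looking at the final consonant of each stem: -ovo when the stem ends in a voiceless consonant (*datif*, *rovak*); -apa when the stem ends in a voiced consonant (*ebehiw*, *oj*, *mabow*, *tifinuv*).
*zigak* — final consonant /k/ (voiceless) → -ovo → *zigakovo*.
Since the final consonant of *mav* is /v/ (voiced), it takes -apa, giving *mavapa*.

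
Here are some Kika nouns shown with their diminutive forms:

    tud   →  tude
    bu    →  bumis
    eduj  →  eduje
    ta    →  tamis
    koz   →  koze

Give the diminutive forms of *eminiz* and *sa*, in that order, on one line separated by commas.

eminize, samis

The suffix is conditioned by the final sound: -e when the stem ends in a consonant (*tud*, *eduj*, *koz*); -mis when the stem ends in a vowel (*bu*, *ta*).
The final sound of *eminiz* is /z/, which is a consonant, so the suffix is -e, giving *eminize*.
*sa*: final sound = /a/, a vowel → -mis → *samis*.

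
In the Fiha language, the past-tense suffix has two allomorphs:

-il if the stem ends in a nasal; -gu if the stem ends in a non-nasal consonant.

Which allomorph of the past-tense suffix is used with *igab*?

-gu

*igab*: final consonant = /b/, non-nasal → -gu.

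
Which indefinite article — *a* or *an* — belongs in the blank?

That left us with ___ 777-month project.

The indefinite article is chosen by the initial *sound* of the following word, not its spelling.
The number *777* is spoken "seven hundred …", beginning with /ˈsɛvən/ — a consonant sound.
So the article is *a*: That left us with a 777-month project.

a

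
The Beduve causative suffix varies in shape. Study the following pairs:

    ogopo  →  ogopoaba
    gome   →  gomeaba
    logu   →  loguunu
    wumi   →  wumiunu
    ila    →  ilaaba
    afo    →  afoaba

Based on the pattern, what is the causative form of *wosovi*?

Looking at the last vowel of each stem: -unu when the last vowel of the stem is a high vowel (*logu*, *wumi*); -aba when the last vowel of the stem is a non-high vowel (*ogopo*, *gome*, *ila*, *afo*).
*wosovi*: last vowel = /i/, a high vowel → -unu → *wosoviunu*.

wosoviunu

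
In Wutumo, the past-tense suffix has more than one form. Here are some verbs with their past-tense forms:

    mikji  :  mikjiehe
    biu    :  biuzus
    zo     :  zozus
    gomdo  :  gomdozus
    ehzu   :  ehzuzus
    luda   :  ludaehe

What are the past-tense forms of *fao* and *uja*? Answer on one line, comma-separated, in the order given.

The suffix is conditioned by the last vowel: -zus when the last vowel of the stem is a rounded vowel (*biu*, *zo*, *gomdo*, *ehzu*); -ehe when the last vowel of the stem is an unrounded vowel (*mikji*, *luda*).
The last vowel of *fao* is /o/, which is a rounded vowel, so the suffix is -zus, giving *faozus*.
The last vowel of *uja* is /a/, which is an unrounded vowel, so the suffix is -ehe, giving *ujaehe*.

faozus, ujaehe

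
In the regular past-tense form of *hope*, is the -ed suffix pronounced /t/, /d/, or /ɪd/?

The stem *hope* ends in a voiceless consonant other than /t/.
The -ed suffix is realized as /ɪd/ after /t, d/; as /t/ after other voiceless consonants; and as /d/ after other voiced sounds.
So -ed on *hope* is pronounced /t/.

/t/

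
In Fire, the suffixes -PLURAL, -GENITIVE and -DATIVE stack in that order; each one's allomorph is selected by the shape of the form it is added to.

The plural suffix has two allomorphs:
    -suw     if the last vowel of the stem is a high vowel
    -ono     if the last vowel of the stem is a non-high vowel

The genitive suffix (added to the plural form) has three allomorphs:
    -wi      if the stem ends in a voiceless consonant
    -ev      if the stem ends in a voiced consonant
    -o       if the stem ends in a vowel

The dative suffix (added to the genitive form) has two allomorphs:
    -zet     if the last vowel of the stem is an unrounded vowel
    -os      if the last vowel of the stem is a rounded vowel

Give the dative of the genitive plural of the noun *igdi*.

*igdi* — last vowel /i/ (a high vowel) → -suw → *igdisuw*.
The plural form *igdisuw*: final sound = /w/, a voiced consonant → -ev → *igdisuwev*.
The genitive form *igdisuwev* — last vowel /e/ (an unrounded vowel) → -zet → *igdisuwevzet*.

igdisuwevzet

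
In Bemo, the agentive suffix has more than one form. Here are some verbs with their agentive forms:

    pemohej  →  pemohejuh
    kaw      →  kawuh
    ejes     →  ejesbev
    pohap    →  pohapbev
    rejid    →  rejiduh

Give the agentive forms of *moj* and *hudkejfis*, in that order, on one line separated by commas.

The suffix is conditioned by the final consonant: -bev when the stem ends in a voiceless consonant (*ejes*, *pohap*); -uh when the stem ends in a voiced consonant (*pemohej*, *kaw*, *rejid*).
The final consonant of *moj* is /j/, which is voiced, so the suffix is -uh, giving *mojuh*.
*hudkejfis*: final consonant = /s/, voiceless → -bev → *hudkejfisbev*.

mojuh, hudkejfisbev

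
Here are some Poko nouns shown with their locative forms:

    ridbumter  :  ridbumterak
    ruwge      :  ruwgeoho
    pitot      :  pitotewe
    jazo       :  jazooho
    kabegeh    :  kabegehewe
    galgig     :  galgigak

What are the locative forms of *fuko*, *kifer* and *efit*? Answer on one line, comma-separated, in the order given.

The alternation tracks the final sound of the stem — -ewe when the stem ends in a voiceless consonant (*pitot*, *kabegeh*); -ak when the stem ends in a voiced consonant (*ridbumter*, *galgig*); -oho when the stem ends in a vowel (*ruwge*, *jazo*).
*fuko*: final sound = /o/, a vowel → -oho → *fukooho*.
Since the final sound of *kifer* is /r/ (a voiced consonant), it takes -ak, giving *kiferak*.
*efit*: final sound = /t/, a voiceless consonant → -ewe → *efitewe*.

fukooho, kiferak, efitewe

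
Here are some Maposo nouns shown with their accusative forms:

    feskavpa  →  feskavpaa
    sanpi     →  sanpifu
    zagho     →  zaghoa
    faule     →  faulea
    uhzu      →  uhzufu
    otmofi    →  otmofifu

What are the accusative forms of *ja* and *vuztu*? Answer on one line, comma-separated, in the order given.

jaa, vuztufu

Looking at the last vowel of each stem: -fu when the last vowel of the stem is a high vowel (*sanpi*, *uhzu*, *otmofi*); -a when the last vowel of the stem is a non-high vowel (*feskavpa*, *zagho*, *faule*).
*ja* — last vowel /a/ (a non-high vowel) → -a → *jaa*.
*vuztu* — last vowel /u/ (a high vowel) → -fu → *vuztufu*.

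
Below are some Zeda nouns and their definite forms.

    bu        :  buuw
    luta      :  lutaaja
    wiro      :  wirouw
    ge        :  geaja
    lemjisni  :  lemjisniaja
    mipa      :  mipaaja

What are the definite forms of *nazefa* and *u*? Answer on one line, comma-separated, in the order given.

The alternation tracks the last vowel of the stem — -uw when the last vowel of the stem is a rounded vowel (*bu*, *wiro*); -aja when the last vowel of the stem is an unrounded vowel (*luta*, *ge*, *lemjisni*, *mipa*).
Since the last vowel of *nazefa* is /a/ (an unrounded vowel), it takes -aja, giving *nazefaaja*.
Since the last vowel of *u* is /u/ (a rounded vowel), it takes -uw, giving *uuw*.

nazefaaja, uuw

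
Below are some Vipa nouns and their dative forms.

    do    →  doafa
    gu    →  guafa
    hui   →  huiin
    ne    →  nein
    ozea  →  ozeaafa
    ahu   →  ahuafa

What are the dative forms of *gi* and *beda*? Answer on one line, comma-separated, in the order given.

giin, bedaafa

The pattern is front/back vowel harmony: -in when the last vowel of the stem is a front vowel (*hui*, *ne*); -afa when the last vowel of the stem is a back vowel (*do*, *gu*, *ozea*, *ahu*).
*gi* — last vowel /i/ (a front vowel) → -in → *giin*.
*beda*: last vowel = /a/, a back vowel → -afa → *bedaafa*.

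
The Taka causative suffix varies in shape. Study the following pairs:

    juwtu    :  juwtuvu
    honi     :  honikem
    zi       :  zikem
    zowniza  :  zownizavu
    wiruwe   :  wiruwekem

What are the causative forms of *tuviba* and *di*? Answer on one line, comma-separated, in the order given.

The alternation tracks the last vowel of the stem — -kem when the last vowel of the stem is a front vowel (*honi*, *zi*, *wiruwe*); -vu when the last vowel of the stem is a back vowel (*juwtu*, *zowniza*).
*tuviba* — last vowel /a/ (a back vowel) → -vu → *tuvibavu*.
Since the last vowel of *di* is /i/ (a front vowel), it takes -kem, giving *dikem*.

tuvibavu, dikem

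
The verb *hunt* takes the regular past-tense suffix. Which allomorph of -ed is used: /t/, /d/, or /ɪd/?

The stem *hunt* ends in /t/ or /d/.
The -ed suffix is realized as /ɪd/ after /t, d/; as /t/ after other voiceless consonants; and as /d/ after other voiced sounds.
So -ed on *hunt* is pronounced /ɪd/.

/ɪd/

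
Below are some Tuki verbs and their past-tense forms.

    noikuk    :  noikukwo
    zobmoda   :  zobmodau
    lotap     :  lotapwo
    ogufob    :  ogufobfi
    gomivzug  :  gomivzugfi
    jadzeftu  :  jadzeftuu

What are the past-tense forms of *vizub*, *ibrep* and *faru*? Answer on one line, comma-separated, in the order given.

The pattern is voicing of the final sound: -wo when the stem ends in a voiceless consonant (*noikuk*, *lotap*); -fi when the stem ends in a voiced consonant (*ogufob*, *gomivzug*); -u when the stem ends in a vowel (*zobmoda*, *jadzeftu*).
The final sound of *vizub* is /b/, which is a voiced consonant, so the suffix is -fi, giving *vizubfi*.
*ibrep* — final sound /p/ (a voiceless consonant) → -wo → *ibrepwo*.
*faru* — final sound /u/ (a vowel) → -u → *faruu*.

vizubfi, ibrepwo, faruu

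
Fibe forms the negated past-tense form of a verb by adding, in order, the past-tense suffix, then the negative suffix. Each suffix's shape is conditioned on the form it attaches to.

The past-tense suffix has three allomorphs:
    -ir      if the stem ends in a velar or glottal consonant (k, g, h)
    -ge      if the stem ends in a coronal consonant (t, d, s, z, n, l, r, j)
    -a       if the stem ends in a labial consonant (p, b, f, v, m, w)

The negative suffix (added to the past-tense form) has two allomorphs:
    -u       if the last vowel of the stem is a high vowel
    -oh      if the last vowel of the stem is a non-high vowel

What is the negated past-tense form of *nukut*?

Since the final consonant of *nukut* is /t/ (coronal), it takes -ge, giving *nukutge*.
Since the last vowel of the past-tense form *nukutge* is /e/ (a non-high vowel), it takes -oh, giving *nukutgeoh*.

nukutgeoh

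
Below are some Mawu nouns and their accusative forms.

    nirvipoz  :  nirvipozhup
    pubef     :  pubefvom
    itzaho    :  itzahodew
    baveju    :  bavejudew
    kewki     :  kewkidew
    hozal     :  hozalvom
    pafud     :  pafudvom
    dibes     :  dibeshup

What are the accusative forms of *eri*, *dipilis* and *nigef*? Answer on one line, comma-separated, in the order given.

The alternation tracks the final sound of the stem — -hup when the stem ends in a sibilant (*nirvipoz*, *dibes*); -vom when the stem ends in a non-sibilant consonant (*pubef*, *hozal*, *pafud*); -dew when the stem ends in a vowel (*itzaho*, *baveju*, *kewki*).
Since the final sound of *eri* is /i/ (a vowel), it takes -dew, giving *eridew*.
*dipilis* — final sound /s/ (a sibilant) → -hup → *dipilishup*.
*nigef* — final sound /f/ (a non-sibilant consonant) → -vom → *nigefvom*.

eridew, dipilishup, nigefvom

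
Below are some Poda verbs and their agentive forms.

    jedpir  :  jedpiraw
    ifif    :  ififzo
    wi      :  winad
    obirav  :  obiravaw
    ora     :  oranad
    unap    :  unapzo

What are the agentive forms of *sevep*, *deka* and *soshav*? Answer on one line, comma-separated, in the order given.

sevepzo, dekanad, soshavaw

The suffix is conditioned by the final sound: -zo when the stem ends in a voiceless consonant (*ifif*, *unap*); -aw when the stem ends in a voiced consonant (*jedpir*, *obirav*); -nad when the stem ends in a vowel (*wi*, *ora*).
The final sound of *sevep* is /p/, which is a voiceless consonant, so the suffix is -zo, giving *sevepzo*.
Since the final sound of *deka* is /a/ (a vowel), it takes -nad, giving *dekanad*.
The final sound of *soshav* is /v/, which is a voiced consonant, so the suffix is -aw, giving *soshavaw*.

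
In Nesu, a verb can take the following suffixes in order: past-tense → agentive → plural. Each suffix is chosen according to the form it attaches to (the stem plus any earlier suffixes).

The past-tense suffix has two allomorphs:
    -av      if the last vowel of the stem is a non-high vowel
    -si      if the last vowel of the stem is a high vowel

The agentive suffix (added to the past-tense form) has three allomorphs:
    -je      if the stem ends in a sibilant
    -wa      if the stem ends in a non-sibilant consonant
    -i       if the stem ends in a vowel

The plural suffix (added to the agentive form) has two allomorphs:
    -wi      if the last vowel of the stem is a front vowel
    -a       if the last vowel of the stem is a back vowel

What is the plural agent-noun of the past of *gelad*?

geladavwaa

The last vowel of *gelad* is /a/, which is a non-high vowel, so the past-tense suffix is -av, giving *geladav*.
The past-tense form *geladav* — final sound /v/ (a non-sibilant consonant) → -wa → *geladavwa*.
The agentive form *geladavwa*: last vowel = /a/, a back vowel → -a → *geladavwaa*.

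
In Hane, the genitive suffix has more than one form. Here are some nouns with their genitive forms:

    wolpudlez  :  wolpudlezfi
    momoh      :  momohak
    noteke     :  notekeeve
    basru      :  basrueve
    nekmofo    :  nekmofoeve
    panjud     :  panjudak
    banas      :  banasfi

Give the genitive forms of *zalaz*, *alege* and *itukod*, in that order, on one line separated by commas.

Looking at the final sound of each stem: -fi when the stem ends in a sibilant (*wolpudlez*, *banas*); -ak when the stem ends in a non-sibilant consonant (*momoh*, *panjud*); -eve when the stem ends in a vowel (*noteke*, *basru*, *nekmofo*).
*zalaz* — final sound /z/ (a sibilant) → -fi → *zalazfi*.
*alege*: final sound = /e/, a vowel → -eve → *alegeeve*.
Since the final sound of *itukod* is /d/ (a non-sibilant consonant), it takes -ak, giving *itukodak*.

zalazfi, alegeeve, itukodak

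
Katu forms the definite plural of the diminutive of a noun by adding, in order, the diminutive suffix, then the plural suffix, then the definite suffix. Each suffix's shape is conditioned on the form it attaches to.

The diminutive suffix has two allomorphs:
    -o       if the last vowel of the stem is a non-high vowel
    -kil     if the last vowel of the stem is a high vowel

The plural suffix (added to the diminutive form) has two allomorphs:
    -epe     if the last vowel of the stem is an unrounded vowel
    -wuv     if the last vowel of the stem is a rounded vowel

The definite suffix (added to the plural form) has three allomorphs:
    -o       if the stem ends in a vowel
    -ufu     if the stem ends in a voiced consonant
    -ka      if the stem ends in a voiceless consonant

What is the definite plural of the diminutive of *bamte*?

bamteowuvufu

*bamte*: last vowel = /e/, a non-high vowel → -o → *bamteo*.
The diminutive form *bamteo* — last vowel /o/ (a rounded vowel) → -wuv → *bamteowuv*.
The plural form *bamteowuv*: final sound = /v/, a voiced consonant → -ufu → *bamteowuvufu*.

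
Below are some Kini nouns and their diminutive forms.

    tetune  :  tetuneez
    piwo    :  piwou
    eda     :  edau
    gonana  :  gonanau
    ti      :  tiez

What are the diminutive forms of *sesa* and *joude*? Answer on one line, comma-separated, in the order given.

The pattern is front/back vowel harmony: -ez when the last vowel of the stem is a front vowel (*tetune*, *ti*); -u when the last vowel of the stem is a back vowel (*piwo*, *eda*, *gonana*).
*sesa*: last vowel = /a/, a back vowel → -u → *sesau*.
Since the last vowel of *joude* is /e/ (a front vowel), it takes -ez, giving *joudeez*.

sesau, joudeez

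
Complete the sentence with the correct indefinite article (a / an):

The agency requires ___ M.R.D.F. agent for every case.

an

The indefinite article is chosen by the initial *sound* of the following word, not its spelling.
The initialism *M.R.D.F.* is read letter by letter; the first letter, M, is pronounced /ɛm/, which begins with a vowel sound.
So the article is *an*: The agency requires an M.R.D.F. agent for every case.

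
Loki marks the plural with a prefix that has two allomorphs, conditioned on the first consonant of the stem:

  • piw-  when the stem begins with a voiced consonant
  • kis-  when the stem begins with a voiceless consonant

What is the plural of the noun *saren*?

kissaren

*saren*: first consonant = /s/, voiceless → kis- → *kissaren*.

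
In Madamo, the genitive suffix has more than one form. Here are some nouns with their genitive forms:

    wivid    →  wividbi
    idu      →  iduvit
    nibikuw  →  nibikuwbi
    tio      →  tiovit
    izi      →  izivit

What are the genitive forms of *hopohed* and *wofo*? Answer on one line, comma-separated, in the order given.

hopohedbi, wofovit

The alternation tracks the final sound of the stem — -bi when the stem ends in a consonant (*wivid*, *nibikuw*); -vit when the stem ends in a vowel (*idu*, *tio*, *izi*).
*hopohed*: final sound = /d/, a consonant → -bi → *hopohedbi*.
*wofo* — final sound /o/ (a vowel) → -vit → *wofovit*.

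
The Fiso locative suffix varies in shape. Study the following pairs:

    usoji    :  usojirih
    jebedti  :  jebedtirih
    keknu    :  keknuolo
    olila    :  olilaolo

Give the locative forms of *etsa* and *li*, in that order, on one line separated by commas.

The pattern is front/back vowel harmony: -rih when the last vowel of the stem is a front vowel (*usoji*, *jebedti*); -olo when the last vowel of the stem is a back vowel (*keknu*, *olila*).
Since the last vowel of *etsa* is /a/ (a back vowel), it takes -olo, giving *etsaolo*.
Since the last vowel of *li* is /i/ (a front vowel), it takes -rih, giving *lirih*.

etsaolo, lirih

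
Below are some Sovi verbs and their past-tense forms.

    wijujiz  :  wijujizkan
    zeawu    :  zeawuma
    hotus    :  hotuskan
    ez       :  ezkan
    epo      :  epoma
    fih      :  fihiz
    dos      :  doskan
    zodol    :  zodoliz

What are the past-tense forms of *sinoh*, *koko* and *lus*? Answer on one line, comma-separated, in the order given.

The suffix is conditioned by the final sound: -kan when the stem ends in a sibilant (*wijujiz*, *hotus*, *ez*, *dos*); -iz when the stem ends in a non-sibilant consonant (*fih*, *zodol*); -ma when the stem ends in a vowel (*zeawu*, *epo*).
*sinoh*: final sound = /h/, a non-sibilant consonant → -iz → *sinohiz*.
*koko* — final sound /o/ (a vowel) → -ma → *kokoma*.
*lus* — final sound /s/ (a sibilant) → -kan → *luskan*.

sinohiz, kokoma, luskan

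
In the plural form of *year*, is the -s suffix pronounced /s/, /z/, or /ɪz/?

/z/

The stem *year* ends in a voiced non-sibilant sound.
The plural suffix surfaces as /ɪz/ after sibilants, /s/ after other voiceless consonants, and /z/ after other voiced sounds.
So the plural -s on *year* is pronounced /z/.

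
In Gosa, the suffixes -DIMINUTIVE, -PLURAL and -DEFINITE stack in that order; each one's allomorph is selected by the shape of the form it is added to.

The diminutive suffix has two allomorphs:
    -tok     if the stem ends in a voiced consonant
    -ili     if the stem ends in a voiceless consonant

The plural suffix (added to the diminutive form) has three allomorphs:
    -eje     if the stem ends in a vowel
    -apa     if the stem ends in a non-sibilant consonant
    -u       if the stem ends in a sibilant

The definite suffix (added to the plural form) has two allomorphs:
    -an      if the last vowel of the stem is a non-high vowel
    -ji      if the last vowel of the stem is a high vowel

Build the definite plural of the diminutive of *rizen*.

*rizen*: final consonant = /n/, voiced → -tok → *rizentok*.
The diminutive form *rizentok* — final sound /k/ (a non-sibilant consonant) → -apa → *rizentokapa*.
The plural form *rizentokapa*: last vowel = /a/, a non-high vowel → -an → *rizentokapaan*.

rizentokapaan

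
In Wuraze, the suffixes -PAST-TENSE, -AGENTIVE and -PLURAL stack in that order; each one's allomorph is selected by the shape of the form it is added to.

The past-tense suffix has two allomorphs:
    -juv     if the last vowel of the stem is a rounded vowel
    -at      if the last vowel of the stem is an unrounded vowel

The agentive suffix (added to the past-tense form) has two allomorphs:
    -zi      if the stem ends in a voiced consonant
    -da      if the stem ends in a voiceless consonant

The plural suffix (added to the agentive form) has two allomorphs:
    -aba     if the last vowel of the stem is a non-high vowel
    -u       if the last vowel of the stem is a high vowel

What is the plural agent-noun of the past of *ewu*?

Since the last vowel of *ewu* is /u/ (a rounded vowel), it takes -juv, giving *ewujuv*.
The past-tense form *ewujuv*: final consonant = /v/, voiced → -zi → *ewujuvzi*.
The last vowel of the agentive form *ewujuvzi* is /i/, which is a high vowel, so the plural suffix is -u, giving *ewujuvziu*.

ewujuvziu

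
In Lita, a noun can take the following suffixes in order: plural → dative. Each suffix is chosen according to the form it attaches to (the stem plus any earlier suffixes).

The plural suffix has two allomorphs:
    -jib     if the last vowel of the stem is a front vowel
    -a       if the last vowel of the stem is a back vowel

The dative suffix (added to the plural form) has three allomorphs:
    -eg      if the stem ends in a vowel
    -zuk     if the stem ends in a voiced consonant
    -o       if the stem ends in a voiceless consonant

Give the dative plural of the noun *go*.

*go*: last vowel = /o/, a back vowel → -a → *goa*.
Since the final sound of the plural form *goa* is /a/ (a vowel), it takes -eg, giving *goaeg*.

goaeg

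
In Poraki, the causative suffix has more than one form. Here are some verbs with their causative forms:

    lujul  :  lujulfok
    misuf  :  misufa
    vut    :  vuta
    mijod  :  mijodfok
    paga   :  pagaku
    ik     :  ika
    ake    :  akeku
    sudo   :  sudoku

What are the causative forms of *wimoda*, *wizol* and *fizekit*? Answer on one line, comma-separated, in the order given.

Looking at the final sound of each stem: -a when the stem ends in a voiceless consonant (*misuf*, *vut*, *ik*); -fok when the stem ends in a voiced consonant (*lujul*, *mijod*); -ku when the stem ends in a vowel (*paga*, *ake*, *sudo*).
Since the final sound of *wimoda* is /a/ (a vowel), it takes -ku, giving *wimodaku*.
Since the final sound of *wizol* is /l/ (a voiced consonant), it takes -fok, giving *wizolfok*.
*fizekit* — final sound /t/ (a voiceless consonant) → -a → *fizekita*.

wimodaku, wizolfok, fizekita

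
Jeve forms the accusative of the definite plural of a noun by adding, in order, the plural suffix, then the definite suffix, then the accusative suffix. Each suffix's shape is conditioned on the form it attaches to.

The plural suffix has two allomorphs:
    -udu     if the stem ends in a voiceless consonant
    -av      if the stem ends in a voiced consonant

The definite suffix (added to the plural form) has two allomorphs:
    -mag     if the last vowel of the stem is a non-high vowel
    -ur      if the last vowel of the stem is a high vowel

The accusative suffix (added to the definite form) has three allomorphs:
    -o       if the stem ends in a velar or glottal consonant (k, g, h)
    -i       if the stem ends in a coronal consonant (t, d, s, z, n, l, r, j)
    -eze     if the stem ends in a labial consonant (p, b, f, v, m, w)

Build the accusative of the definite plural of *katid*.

Since the final consonant of *katid* is /d/ (voiced), it takes -av, giving *katidav*.
The plural form *katidav* — last vowel /a/ (a non-high vowel) → -mag → *katidavmag*.
The definite form *katidavmag* — final consonant /g/ (velar/glottal) → -o → *katidavmago*.

katidavmago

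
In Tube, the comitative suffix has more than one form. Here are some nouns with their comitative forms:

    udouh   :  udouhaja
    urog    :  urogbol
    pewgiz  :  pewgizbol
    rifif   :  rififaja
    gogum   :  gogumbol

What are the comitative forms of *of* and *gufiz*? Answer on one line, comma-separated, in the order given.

ofaja, gufizbol

The pattern is voicing of the final consonant: -aja when the stem ends in a voiceless consonant (*udouh*, *rifif*); -bol when the stem ends in a voiced consonant (*urog*, *pewgiz*, *gogum*).
Since the final consonant of *of* is /f/ (voiceless), it takes -aja, giving *ofaja*.
The final consonant of *gufiz* is /z/, which is voiced, so the suffix is -bol, giving *gufizbol*.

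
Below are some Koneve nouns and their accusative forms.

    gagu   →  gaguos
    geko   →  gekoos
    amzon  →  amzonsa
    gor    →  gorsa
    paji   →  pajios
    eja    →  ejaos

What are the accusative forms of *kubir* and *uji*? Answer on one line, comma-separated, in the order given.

kubirsa, ujios

Looking at the final sound of each stem: -sa when the stem ends in a consonant (*amzon*, *gor*); -os when the stem ends in a vowel (*gagu*, *geko*, *paji*, *eja*).
*kubir*: final sound = /r/, a consonant → -sa → *kubirsa*.
*uji* — final sound /i/ (a vowel) → -os → *ujios*.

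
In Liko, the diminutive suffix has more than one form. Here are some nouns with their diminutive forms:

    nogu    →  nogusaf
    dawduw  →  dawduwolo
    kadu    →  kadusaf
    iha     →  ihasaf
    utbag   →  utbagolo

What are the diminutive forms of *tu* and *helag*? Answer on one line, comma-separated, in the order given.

tusaf, helagolo

The suffix is conditioned by the final sound: -olo when the stem ends in a consonant (*dawduw*, *utbag*); -saf when the stem ends in a vowel (*nogu*, *kadu*, *iha*).
*tu*: final sound = /u/, a vowel → -saf → *tusaf*.
Since the final sound of *helag* is /g/ (a consonant), it takes -olo, giving *helagolo*.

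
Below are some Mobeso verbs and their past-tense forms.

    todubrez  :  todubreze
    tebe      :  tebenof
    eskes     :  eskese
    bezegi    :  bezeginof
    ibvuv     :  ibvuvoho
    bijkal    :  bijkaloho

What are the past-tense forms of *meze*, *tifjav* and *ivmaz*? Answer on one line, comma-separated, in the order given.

mezenof, tifjavoho, ivmaze

The suffix is conditioned by the final sound: -e when the stem ends in a sibilant (*todubrez*, *eskes*); -oho when the stem ends in a non-sibilant consonant (*ibvuv*, *bijkal*); -nof when the stem ends in a vowel (*tebe*, *bezegi*).
Since the final sound of *meze* is /e/ (a vowel), it takes -nof, giving *mezenof*.
*tifjav* — final sound /v/ (a non-sibilant consonant) → -oho → *tifjavoho*.
*ivmaz*: final sound = /z/, a sibilant → -e → *ivmaze*.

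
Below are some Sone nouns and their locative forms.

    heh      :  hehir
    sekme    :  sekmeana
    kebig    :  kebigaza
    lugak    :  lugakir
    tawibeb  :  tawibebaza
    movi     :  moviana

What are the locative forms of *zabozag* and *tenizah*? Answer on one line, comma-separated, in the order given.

zabozagaza, tenizahir

The suffix is conditioned by the final sound: -ir when the stem ends in a voiceless consonant (*heh*, *lugak*); -aza when the stem ends in a voiced consonant (*kebig*, *tawibeb*); -ana when the stem ends in a vowel (*sekme*, *movi*).
*zabozag* — final sound /g/ (a voiced consonant) → -aza → *zabozagaza*.
*tenizah*: final sound = /h/, a voiceless consonant → -ir → *tenizahir*.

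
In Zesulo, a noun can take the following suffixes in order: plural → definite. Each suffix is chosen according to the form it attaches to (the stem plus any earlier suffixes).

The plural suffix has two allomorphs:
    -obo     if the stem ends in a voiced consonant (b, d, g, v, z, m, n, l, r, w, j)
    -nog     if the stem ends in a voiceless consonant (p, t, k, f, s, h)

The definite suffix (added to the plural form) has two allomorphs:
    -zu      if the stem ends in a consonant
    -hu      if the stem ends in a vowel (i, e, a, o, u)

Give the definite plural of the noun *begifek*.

begifeknogzu

*begifek* — final consonant /k/ (voiceless) → -nog → *begifeknog*.
Since the final sound of the plural form *begifeknog* is /g/ (a consonant), it takes -zu, giving *begifeknogzu*.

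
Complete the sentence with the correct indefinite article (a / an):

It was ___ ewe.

a

The indefinite article is chosen by the initial *sound* of the following word, not its spelling.
*ewe* begins with the sound /juː/ (pronounced /juː/) — a consonant sound.
So the article is *a*: It was a ewe.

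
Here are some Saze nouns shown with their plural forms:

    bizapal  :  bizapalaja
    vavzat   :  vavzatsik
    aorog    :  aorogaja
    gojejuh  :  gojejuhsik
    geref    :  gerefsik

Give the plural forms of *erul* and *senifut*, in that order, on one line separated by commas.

The suffix is conditioned by the final consonant: -sik when the stem ends in a voiceless consonant (*vavzat*, *gojejuh*, *geref*); -aja when the stem ends in a voiced consonant (*bizapal*, *aorog*).
The final consonant of *erul* is /l/, which is voiced, so the suffix is -aja, giving *erulaja*.
*senifut* — final consonant /t/ (voiceless) → -sik → *senifutsik*.

erulaja, senifutsik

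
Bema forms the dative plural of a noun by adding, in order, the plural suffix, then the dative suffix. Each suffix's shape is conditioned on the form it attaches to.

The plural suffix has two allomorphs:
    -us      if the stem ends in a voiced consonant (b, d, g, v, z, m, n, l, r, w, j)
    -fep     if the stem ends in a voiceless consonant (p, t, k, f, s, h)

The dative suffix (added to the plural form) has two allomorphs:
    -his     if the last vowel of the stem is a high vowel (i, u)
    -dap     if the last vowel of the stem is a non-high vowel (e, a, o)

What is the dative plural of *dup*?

Since the final consonant of *dup* is /p/ (voiceless), it takes -fep, giving *dupfep*.
The last vowel of the plural form *dupfep* is /e/, which is a non-high vowel, so the dative suffix is -dap, giving *dupfepdap*.

dupfepdap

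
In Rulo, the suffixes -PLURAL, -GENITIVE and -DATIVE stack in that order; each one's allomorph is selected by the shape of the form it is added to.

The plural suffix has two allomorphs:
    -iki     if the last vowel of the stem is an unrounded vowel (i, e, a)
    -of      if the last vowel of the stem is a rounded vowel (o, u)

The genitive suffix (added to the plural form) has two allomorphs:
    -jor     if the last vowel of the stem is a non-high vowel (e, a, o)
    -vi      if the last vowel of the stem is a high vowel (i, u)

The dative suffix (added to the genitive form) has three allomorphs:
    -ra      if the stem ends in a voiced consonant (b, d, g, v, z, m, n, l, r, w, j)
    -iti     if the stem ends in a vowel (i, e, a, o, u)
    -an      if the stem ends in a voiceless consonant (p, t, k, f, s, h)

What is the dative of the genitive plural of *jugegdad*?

*jugegdad* — last vowel /a/ (an unrounded vowel) → -iki → *jugegdadiki*.
The plural form *jugegdadiki*: last vowel = /i/, a high vowel → -vi → *jugegdadikivi*.
The genitive form *jugegdadikivi* — final sound /i/ (a vowel) → -iti → *jugegdadikiviiti*.

jugegdadikiviiti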